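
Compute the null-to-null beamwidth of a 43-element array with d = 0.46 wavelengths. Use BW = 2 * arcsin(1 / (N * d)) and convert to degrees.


1/(N*d) = 1/(43*0.46) = 0.050556
BW = 2*arcsin(0.050556) = 5.8 degrees

5.8 degrees


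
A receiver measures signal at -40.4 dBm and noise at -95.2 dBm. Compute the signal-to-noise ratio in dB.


SNR = -40.4 - (-95.2) = 54.8 dB

54.8 dB


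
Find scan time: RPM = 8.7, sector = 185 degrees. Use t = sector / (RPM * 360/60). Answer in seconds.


t = 185 / (8.7 * 360) * 60 = 3.54 s

3.54 s


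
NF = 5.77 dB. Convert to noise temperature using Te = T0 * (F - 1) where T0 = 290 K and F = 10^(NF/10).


NF_lin = 10^(5.77/10) = 3.775722
Te = 290 * (3.775722 - 1) = 805.0 K

805.0 K


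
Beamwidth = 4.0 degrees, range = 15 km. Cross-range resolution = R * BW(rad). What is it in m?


BW_rad = 0.06981317
CR = 15000 * 0.06981317 = 1047.2 m

1047.2 m


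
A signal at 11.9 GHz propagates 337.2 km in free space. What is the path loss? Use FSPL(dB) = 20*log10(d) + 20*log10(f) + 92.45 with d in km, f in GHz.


20*log10(337.2) = 50.56
20*log10(11.9) = 21.51
FSPL = 164.5 dB

164.5 dB


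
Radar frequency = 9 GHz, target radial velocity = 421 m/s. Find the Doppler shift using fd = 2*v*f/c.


fd = 2 * 421 * 9000000000.0 / 3e8 = 25260.0 Hz

25260.0 Hz


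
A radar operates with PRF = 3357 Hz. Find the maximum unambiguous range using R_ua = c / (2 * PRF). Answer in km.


R_ua = 3e8 / (2 * 3357) = 44682.8 m = 44.7 km

44.7 km


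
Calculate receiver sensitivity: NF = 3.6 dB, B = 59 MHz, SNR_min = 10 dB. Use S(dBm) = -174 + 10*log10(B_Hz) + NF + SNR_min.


10*log10(59000000.0) = 77.71
S = -174 + 77.71 + 3.6 + 10 = -82.7 dBm

-82.7 dBm


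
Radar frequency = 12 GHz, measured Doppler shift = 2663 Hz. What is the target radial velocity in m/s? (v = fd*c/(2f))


v = 2663 * 3e8 / (2 * 12000000000.0) = 33.3 m/s

33.3 m/s


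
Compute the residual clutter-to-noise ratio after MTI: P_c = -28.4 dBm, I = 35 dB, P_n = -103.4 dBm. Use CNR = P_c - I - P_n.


CNR = -28.4 - 35 - (-103.4) = 40.0 dB

40.0 dB


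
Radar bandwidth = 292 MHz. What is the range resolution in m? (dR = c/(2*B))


dR = 3e8 / (2 * 292000000.0) = 0.51 m

0.51 m


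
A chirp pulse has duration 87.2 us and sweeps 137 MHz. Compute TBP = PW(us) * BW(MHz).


TBP = 87.2 * 137 = 11946.4

11946.4


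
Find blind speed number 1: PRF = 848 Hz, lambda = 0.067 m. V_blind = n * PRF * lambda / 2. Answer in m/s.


V_blind = 1 * 848 * 0.067 / 2 = 28.4 m/s

28.4 m/s


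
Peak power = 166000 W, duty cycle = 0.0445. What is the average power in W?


P_avg = 166000 * 0.0445 = 7387.0 W

7387.0 W


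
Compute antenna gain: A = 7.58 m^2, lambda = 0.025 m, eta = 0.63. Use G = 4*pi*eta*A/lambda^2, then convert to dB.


G_linear = 4*pi*0.63*7.58/0.025^2 = 96015.11
G_dB = 10*log10(96015.11) = 49.8 dB

49.8 dB


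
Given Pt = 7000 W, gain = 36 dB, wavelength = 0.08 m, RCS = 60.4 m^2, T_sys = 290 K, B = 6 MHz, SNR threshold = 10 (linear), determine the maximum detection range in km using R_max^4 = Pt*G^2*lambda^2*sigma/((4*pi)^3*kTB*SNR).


G_lin = 10^(36/10) = 3981.071706
R^4 = 7000 * 3981.071706^2 * 0.08^2 * 60.4 / ((4*pi)^3 * 1.38e-23 * 290 * 6000000.0 * 10)
R^4 = 9.0003e19 m^4
R_max = (9.0003e19)^(1/4) = 97401.2 m = 97.4 km

97.4 km


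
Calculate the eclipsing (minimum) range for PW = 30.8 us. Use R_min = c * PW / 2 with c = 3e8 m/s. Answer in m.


R_min = 3e8 * 30.8e-6 / 2 = 4620.0 m

4620.0 m


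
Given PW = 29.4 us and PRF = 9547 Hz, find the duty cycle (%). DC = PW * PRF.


DC = 29.4e-6 * 9547 * 100 = 28.07%

28.07%


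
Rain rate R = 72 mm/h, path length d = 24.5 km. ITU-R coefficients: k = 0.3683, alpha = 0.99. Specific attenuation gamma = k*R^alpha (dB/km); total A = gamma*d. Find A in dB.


gamma = 0.3683 * 72^0.99 = 25.407439 dB/km
A = 25.407439 * 24.5 = 622.48 dB

622.48 dB


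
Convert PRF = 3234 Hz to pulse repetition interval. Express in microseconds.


PRI = 1/3234 = 0.0003092146 s = 309.2 us

309.2 us


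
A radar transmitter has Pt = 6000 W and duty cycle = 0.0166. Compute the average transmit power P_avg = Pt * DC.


P_avg = 6000 * 0.0166 = 99.6 W

99.6 W


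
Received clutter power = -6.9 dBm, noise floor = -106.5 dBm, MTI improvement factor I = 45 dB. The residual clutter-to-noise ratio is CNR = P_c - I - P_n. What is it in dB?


CNR = -6.9 - 45 - (-106.5) = 54.6 dB

54.6 dB


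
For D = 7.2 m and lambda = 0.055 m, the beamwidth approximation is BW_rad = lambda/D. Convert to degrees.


BW_rad = 0.055 / 7.2 = 0.007639
BW_deg = 0.44 degrees

0.44 degrees


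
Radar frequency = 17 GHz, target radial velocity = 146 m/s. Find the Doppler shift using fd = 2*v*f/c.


fd = 2 * 146 * 17000000000.0 / 3e8 = 16546.7 Hz

16546.7 Hz


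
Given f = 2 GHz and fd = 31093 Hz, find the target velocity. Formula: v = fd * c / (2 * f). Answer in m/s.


v = 31093 * 3e8 / (2 * 2000000000.0) = 2332.0 m/s

2332.0 m/s


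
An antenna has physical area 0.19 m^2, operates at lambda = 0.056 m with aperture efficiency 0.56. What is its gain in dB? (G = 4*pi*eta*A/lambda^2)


G_linear = 4*pi*0.56*0.19/0.056^2 = 426.36
G_dB = 10*log10(426.36) = 26.3 dB

26.3 dB


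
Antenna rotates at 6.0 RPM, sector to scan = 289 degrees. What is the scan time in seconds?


t = 289 / (6.0 * 360) * 60 = 8.03 s

8.03 s


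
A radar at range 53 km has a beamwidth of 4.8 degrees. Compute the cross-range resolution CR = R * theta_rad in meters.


BW_rad = 0.083775804
CR = 53000 * 0.083775804 = 4440.1 m

4440.1 m


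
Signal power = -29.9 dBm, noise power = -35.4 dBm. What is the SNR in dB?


SNR = -29.9 - (-35.4) = 5.5 dB

5.5 dB


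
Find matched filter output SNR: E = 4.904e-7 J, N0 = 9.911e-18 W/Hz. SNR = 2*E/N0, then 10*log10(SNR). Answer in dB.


SNR_lin = 2 * 4.904e-7 / 9.911e-18 = 9.896e10
SNR_dB = 10*log10(9.896e10) = 110.0 dB

110.0 dB


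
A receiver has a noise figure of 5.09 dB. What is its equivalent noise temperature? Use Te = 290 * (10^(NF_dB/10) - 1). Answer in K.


NF_lin = 10^(5.09/10) = 3.228494
Te = 290 * (3.228494 - 1) = 646.3 K

646.3 K


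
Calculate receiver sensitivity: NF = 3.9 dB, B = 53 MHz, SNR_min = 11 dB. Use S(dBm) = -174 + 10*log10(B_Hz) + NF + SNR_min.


10*log10(53000000.0) = 77.24
S = -174 + 77.24 + 3.9 + 11 = -81.9 dBm

-81.9 dBm


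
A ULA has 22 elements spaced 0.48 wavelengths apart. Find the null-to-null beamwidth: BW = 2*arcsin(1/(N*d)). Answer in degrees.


1/(N*d) = 1/(22*0.48) = 0.094697
BW = 2*arcsin(0.094697) = 10.9 degrees

10.9 degrees


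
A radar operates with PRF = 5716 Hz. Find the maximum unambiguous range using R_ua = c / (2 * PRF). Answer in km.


R_ua = 3e8 / (2 * 5716) = 26242.1 m = 26.2 km

26.2 km


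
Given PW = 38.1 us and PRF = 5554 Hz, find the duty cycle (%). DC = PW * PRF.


DC = 38.1e-6 * 5554 * 100 = 21.16%

21.16%


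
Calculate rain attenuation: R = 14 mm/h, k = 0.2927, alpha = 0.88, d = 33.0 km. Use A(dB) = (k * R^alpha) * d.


gamma = 0.2927 * 14^0.88 = 2.985488 dB/km
A = 2.985488 * 33.0 = 98.52 dB

98.52 dB


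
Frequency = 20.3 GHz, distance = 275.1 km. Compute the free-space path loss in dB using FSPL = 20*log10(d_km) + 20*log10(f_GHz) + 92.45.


20*log10(275.1) = 48.79
20*log10(20.3) = 26.15
FSPL = 167.4 dB

167.4 dB


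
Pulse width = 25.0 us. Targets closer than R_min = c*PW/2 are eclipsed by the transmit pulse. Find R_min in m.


R_min = 3e8 * 25.0e-6 / 2 = 3750.0 m

3750.0 m


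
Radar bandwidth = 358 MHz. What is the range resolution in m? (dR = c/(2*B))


dR = 3e8 / (2 * 358000000.0) = 0.42 m

0.42 m


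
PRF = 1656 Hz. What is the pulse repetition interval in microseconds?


PRI = 1/1656 = 0.0006038647 s = 603.9 us

603.9 us


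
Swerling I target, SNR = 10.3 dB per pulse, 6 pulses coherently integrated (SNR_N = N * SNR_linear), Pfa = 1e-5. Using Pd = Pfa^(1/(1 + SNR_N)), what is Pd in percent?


SNR_lin = 10^(10.3/10) = 10.71519
SNR_N = 6 * 10.71519 = 64.29114
1/(1 + SNR_N) = 1/65.29114 = 0.015316
Pd = (1e-5)^0.015316 = 0.83834
Pd = 83.8%

83.8%


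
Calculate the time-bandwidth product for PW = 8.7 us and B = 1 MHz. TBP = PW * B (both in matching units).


TBP = 8.7 * 1 = 8.7

8.7


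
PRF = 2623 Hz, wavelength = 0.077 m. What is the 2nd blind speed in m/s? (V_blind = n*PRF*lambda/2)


V_blind = 2 * 2623 * 0.077 / 2 = 202.0 m/s

202.0 m/s


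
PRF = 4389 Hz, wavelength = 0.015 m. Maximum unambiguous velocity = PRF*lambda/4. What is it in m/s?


V_ua = 4389 * 0.015 / 4 = 16.5 m/s

16.5 m/s


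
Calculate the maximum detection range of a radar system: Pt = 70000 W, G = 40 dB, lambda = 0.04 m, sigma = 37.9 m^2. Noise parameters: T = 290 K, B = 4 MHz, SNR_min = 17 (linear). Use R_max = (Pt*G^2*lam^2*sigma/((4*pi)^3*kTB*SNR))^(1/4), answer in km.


G_lin = 10^(40/10) = 10000.0
R^4 = 70000 * 10000.0^2 * 0.04^2 * 37.9 / ((4*pi)^3 * 1.38e-23 * 290 * 4000000.0 * 17)
R^4 = 7.86035e20 m^4
R_max = (7.86035e20)^(1/4) = 167440.5 m = 167.4 km

167.4 km


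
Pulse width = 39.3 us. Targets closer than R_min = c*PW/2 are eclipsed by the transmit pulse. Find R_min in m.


R_min = 3e8 * 39.3e-6 / 2 = 5895.0 m

5895.0 m


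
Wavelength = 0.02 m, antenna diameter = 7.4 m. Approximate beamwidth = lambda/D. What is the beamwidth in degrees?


BW_rad = 0.02 / 7.4 = 0.002703
BW_deg = 0.15 degrees

0.15 degrees


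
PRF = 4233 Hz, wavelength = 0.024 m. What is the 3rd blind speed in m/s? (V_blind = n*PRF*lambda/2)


V_blind = 3 * 4233 * 0.024 / 2 = 152.4 m/s

152.4 m/s


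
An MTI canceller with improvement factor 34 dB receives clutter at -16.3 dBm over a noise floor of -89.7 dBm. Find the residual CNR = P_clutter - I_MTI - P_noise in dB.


CNR = -16.3 - 34 - (-89.7) = 39.4 dB

39.4 dB


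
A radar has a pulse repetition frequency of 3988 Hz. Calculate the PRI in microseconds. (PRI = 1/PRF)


PRI = 1/3988 = 0.0002507523 s = 250.8 us

250.8 us


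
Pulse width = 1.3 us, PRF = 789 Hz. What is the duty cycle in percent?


DC = 1.3e-6 * 789 * 100 = 0.1%

0.1%


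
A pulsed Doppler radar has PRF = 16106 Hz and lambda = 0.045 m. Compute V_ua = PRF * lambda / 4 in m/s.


V_ua = 16106 * 0.045 / 4 = 181.2 m/s

181.2 m/s


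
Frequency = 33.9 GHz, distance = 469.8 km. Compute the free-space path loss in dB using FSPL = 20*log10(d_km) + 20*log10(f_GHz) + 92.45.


20*log10(469.8) = 53.44
20*log10(33.9) = 30.6
FSPL = 176.5 dB

176.5 dB


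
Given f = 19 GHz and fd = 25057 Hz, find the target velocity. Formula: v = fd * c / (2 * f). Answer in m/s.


v = 25057 * 3e8 / (2 * 19000000000.0) = 197.8 m/s

197.8 m/s


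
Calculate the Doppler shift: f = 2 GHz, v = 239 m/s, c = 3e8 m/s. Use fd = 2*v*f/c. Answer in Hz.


fd = 2 * 239 * 2000000000.0 / 3e8 = 3186.7 Hz

3186.7 Hz


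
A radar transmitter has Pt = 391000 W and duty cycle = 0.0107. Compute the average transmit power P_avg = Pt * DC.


P_avg = 391000 * 0.0107 = 4183.7 W

4183.7 W


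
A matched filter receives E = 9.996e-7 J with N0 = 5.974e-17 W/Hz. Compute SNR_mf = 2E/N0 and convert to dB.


SNR_lin = 2 * 9.996e-7 / 5.974e-17 = 3.347e10
SNR_dB = 10*log10(3.347e10) = 105.2 dB

105.2 dB


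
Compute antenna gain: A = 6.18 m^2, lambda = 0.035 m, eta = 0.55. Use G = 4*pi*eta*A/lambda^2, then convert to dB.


G_linear = 4*pi*0.55*6.18/0.035^2 = 34867.83
G_dB = 10*log10(34867.83) = 45.4 dB

45.4 dB


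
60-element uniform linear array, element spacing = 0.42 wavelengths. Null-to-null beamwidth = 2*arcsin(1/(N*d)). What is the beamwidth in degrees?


1/(N*d) = 1/(60*0.42) = 0.039683
BW = 2*arcsin(0.039683) = 4.5 degrees

4.5 degrees


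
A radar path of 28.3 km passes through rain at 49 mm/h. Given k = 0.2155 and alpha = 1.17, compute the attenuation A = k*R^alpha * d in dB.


gamma = 0.2155 * 49^1.17 = 20.463348 dB/km
A = 20.463348 * 28.3 = 579.11 dB

579.11 dB


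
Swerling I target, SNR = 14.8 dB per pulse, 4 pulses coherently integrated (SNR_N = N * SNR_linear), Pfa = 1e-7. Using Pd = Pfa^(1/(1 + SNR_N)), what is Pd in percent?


SNR_lin = 10^(14.8/10) = 30.19952
SNR_N = 4 * 30.19952 = 120.79808
1/(1 + SNR_N) = 1/121.79808 = 0.0082103
Pd = (1e-7)^0.0082103 = 0.87605
Pd = 87.6%

87.6%


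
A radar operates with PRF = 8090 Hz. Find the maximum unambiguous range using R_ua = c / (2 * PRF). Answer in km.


R_ua = 3e8 / (2 * 8090) = 18541.4 m = 18.5 km

18.5 km


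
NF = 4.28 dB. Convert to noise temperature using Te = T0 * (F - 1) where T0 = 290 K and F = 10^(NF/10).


NF_lin = 10^(4.28/10) = 2.679168
Te = 290 * (2.679168 - 1) = 487.0 K

487.0 K


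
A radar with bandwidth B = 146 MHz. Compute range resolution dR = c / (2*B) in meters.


dR = 3e8 / (2 * 146000000.0) = 1.03 m

1.03 m


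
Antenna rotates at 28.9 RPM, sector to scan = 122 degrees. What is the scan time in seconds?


t = 122 / (28.9 * 360) * 60 = 0.7 s

0.7 s


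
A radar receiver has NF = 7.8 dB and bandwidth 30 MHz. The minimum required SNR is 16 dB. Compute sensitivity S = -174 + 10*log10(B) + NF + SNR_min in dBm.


10*log10(30000000.0) = 74.77
S = -174 + 74.77 + 7.8 + 16 = -75.4 dBm

-75.4 dBm


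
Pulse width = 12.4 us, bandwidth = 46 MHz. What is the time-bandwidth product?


TBP = 12.4 * 46 = 570.4

570.4


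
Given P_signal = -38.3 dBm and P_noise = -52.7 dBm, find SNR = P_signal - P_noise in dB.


SNR = -38.3 - (-52.7) = 14.4 dB

14.4 dB


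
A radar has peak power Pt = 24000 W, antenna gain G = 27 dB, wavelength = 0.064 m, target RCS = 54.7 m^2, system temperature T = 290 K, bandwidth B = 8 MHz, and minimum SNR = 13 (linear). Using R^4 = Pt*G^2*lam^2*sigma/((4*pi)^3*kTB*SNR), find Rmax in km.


G_lin = 10^(27/10) = 501.187234
R^4 = 24000 * 501.187234^2 * 0.064^2 * 54.7 / ((4*pi)^3 * 1.38e-23 * 290 * 8000000.0 * 13)
R^4 = 1.63538e18 m^4
R_max = (1.63538e18)^(1/4) = 35760.6 m = 35.8 km

35.8 km


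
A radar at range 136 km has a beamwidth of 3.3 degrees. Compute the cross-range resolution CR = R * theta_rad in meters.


BW_rad = 0.057595865
CR = 136000 * 0.057595865 = 7833.0 m

7833.0 m


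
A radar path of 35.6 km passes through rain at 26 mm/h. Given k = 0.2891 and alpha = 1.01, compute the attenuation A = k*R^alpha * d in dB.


gamma = 0.2891 * 26^1.01 = 7.765531 dB/km
A = 7.765531 * 35.6 = 276.45 dB

276.45 dB


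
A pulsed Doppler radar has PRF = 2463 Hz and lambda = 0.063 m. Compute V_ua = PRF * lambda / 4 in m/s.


V_ua = 2463 * 0.063 / 4 = 38.8 m/s

38.8 m/s


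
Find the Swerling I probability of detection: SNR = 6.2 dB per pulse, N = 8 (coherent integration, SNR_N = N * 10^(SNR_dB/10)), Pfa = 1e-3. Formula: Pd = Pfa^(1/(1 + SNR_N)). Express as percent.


SNR_lin = 10^(6.2/10) = 4.16869
SNR_N = 8 * 4.16869 = 33.34952
1/(1 + SNR_N) = 1/34.34952 = 0.0291125
Pd = (1e-3)^0.0291125 = 0.81783
Pd = 81.8%

81.8%


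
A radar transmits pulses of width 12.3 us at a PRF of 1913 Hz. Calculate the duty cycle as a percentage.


DC = 12.3e-6 * 1913 * 100 = 2.35%

2.35%


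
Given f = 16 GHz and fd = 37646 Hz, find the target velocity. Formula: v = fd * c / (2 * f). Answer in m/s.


v = 37646 * 3e8 / (2 * 16000000000.0) = 352.9 m/s

352.9 m/s


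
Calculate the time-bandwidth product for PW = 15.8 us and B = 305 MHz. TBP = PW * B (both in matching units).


TBP = 15.8 * 305 = 4819.0

4819.0


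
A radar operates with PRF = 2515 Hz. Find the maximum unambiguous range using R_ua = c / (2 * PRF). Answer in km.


R_ua = 3e8 / (2 * 2515) = 59642.1 m = 59.6 km

59.6 km


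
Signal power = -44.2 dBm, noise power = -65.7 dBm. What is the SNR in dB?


SNR = -44.2 - (-65.7) = 21.5 dB

21.5 dB


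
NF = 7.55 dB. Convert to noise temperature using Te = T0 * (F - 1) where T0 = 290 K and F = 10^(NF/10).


NF_lin = 10^(7.55/10) = 5.688529
Te = 290 * (5.688529 - 1) = 1359.7 K

1359.7 K


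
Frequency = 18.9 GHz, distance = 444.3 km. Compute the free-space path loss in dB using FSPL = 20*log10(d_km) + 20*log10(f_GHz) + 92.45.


20*log10(444.3) = 52.95
20*log10(18.9) = 25.53
FSPL = 170.9 dB

170.9 dB


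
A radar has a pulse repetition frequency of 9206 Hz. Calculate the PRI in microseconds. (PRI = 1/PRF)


PRI = 1/9206 = 0.0001086248 s = 108.6 us

108.6 us


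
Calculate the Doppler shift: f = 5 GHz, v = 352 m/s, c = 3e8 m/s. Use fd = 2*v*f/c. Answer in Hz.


fd = 2 * 352 * 5000000000.0 / 3e8 = 11733.3 Hz

11733.3 Hz


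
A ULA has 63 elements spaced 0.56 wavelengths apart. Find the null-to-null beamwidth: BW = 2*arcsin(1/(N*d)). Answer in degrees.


1/(N*d) = 1/(63*0.56) = 0.028345
BW = 2*arcsin(0.028345) = 3.2 degrees

3.2 degrees


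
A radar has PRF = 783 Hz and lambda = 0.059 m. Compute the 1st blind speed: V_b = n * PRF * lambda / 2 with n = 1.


V_blind = 1 * 783 * 0.059 / 2 = 23.1 m/s

23.1 m/s


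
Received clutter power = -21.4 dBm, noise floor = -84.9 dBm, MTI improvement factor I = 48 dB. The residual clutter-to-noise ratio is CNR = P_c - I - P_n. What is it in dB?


CNR = -21.4 - 48 - (-84.9) = 15.5 dB

15.5 dB


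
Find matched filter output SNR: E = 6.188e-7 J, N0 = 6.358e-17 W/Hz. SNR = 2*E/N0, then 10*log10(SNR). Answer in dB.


SNR_lin = 2 * 6.188e-7 / 6.358e-17 = 1.947e10
SNR_dB = 10*log10(1.947e10) = 102.9 dB

102.9 dB


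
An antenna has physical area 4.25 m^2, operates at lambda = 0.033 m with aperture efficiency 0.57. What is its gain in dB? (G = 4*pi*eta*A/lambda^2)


G_linear = 4*pi*0.57*4.25/0.033^2 = 27954.12
G_dB = 10*log10(27954.12) = 44.5 dB

44.5 dB


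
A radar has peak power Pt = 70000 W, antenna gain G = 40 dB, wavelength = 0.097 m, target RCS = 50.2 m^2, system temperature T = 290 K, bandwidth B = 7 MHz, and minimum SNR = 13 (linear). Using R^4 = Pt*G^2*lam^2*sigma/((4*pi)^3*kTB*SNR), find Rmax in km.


G_lin = 10^(40/10) = 10000.0
R^4 = 70000 * 10000.0^2 * 0.097^2 * 50.2 / ((4*pi)^3 * 1.38e-23 * 290 * 7000000.0 * 13)
R^4 = 4.57506e21 m^4
R_max = (4.57506e21)^(1/4) = 260075.4 m = 260.1 km

260.1 km


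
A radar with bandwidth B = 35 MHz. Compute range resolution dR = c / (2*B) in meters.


dR = 3e8 / (2 * 35000000.0) = 4.29 m

4.29 m


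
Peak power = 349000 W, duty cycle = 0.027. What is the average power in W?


P_avg = 349000 * 0.027 = 9423.0 W

9423.0 W


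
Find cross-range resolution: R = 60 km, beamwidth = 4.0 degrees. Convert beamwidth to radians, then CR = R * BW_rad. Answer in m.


BW_rad = 0.06981317
CR = 60000 * 0.06981317 = 4188.8 m

4188.8 m


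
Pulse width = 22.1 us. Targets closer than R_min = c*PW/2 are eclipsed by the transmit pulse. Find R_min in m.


R_min = 3e8 * 22.1e-6 / 2 = 3315.0 m

3315.0 m


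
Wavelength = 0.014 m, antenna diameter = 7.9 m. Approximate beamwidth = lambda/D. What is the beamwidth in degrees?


BW_rad = 0.014 / 7.9 = 0.001772
BW_deg = 0.1 degrees

0.1 degrees


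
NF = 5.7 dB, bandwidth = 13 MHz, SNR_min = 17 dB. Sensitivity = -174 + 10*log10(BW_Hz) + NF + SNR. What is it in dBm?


10*log10(13000000.0) = 71.14
S = -174 + 71.14 + 5.7 + 17 = -80.2 dBm

-80.2 dBm


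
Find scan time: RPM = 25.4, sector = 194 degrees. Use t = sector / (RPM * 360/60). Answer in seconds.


t = 194 / (25.4 * 360) * 60 = 1.27 s

1.27 s


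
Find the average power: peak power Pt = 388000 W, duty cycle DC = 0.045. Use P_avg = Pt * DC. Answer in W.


P_avg = 388000 * 0.045 = 17460.0 W

17460.0 W


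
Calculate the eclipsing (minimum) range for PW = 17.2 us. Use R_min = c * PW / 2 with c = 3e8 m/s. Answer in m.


R_min = 3e8 * 17.2e-6 / 2 = 2580.0 m

2580.0 m


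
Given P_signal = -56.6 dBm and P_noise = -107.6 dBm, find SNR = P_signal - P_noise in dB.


SNR = -56.6 - (-107.6) = 51.0 dB

51.0 dB


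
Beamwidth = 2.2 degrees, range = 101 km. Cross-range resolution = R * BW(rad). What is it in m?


BW_rad = 0.038397244
CR = 101000 * 0.038397244 = 3878.1 m

3878.1 m


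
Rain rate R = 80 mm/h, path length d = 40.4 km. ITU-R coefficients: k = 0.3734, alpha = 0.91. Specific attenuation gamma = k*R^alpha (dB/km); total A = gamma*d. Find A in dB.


gamma = 0.3734 * 80^0.91 = 20.136603 dB/km
A = 20.136603 * 40.4 = 813.52 dB

813.52 dB


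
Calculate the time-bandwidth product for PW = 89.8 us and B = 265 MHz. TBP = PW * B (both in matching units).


TBP = 89.8 * 265 = 23797.0

23797.0


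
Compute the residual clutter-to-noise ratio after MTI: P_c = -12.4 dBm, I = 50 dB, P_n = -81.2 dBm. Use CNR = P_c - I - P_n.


CNR = -12.4 - 50 - (-81.2) = 18.8 dB

18.8 dB


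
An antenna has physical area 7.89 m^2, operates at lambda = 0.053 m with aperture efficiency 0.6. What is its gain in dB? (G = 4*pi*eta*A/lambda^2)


G_linear = 4*pi*0.6*7.89/0.053^2 = 21178.07
G_dB = 10*log10(21178.07) = 43.3 dB

43.3 dB


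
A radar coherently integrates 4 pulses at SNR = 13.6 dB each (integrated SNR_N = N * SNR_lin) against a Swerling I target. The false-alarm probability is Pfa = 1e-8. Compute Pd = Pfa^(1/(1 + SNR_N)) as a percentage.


SNR_lin = 10^(13.6/10) = 22.90868
SNR_N = 4 * 22.90868 = 91.63472
1/(1 + SNR_N) = 1/92.63472 = 0.0107951
Pd = (1e-8)^0.0107951 = 0.81967
Pd = 82.0%

82.0%


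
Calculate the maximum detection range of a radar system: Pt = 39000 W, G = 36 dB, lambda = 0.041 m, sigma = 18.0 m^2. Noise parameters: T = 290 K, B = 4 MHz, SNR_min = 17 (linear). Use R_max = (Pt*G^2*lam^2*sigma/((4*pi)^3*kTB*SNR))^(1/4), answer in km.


G_lin = 10^(36/10) = 3981.071706
R^4 = 39000 * 3981.071706^2 * 0.041^2 * 18.0 / ((4*pi)^3 * 1.38e-23 * 290 * 4000000.0 * 17)
R^4 = 3.46329e19 m^4
R_max = (3.46329e19)^(1/4) = 76713.6 m = 76.7 km

76.7 km


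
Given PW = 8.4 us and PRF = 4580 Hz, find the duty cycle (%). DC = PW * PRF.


DC = 8.4e-6 * 4580 * 100 = 3.85%

3.85%


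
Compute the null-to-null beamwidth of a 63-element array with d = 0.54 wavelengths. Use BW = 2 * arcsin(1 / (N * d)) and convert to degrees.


1/(N*d) = 1/(63*0.54) = 0.029394
BW = 2*arcsin(0.029394) = 3.4 degrees

3.4 degrees


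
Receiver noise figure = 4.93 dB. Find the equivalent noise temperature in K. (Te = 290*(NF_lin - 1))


NF_lin = 10^(4.93/10) = 3.111716
Te = 290 * (3.111716 - 1) = 612.4 K

612.4 K


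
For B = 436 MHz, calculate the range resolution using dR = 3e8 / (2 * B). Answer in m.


dR = 3e8 / (2 * 436000000.0) = 0.34 m

0.34 m


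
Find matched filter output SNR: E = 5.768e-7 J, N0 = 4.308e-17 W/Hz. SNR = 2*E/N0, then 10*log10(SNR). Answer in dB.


SNR_lin = 2 * 5.768e-7 / 4.308e-17 = 2.678e10
SNR_dB = 10*log10(2.678e10) = 104.3 dB

104.3 dB


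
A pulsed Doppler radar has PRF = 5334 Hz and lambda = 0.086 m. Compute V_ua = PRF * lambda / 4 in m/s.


V_ua = 5334 * 0.086 / 4 = 114.7 m/s

114.7 m/s


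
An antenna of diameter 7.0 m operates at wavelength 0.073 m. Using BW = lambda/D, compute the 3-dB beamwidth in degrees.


BW_rad = 0.073 / 7.0 = 0.010429
BW_deg = 0.6 degrees

0.6 degrees


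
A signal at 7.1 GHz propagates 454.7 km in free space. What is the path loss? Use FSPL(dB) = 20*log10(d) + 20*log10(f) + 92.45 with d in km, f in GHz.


20*log10(454.7) = 53.15
20*log10(7.1) = 17.03
FSPL = 162.6 dB

162.6 dB


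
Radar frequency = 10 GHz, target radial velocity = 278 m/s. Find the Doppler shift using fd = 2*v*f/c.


fd = 2 * 278 * 10000000000.0 / 3e8 = 18533.3 Hz

18533.3 Hz


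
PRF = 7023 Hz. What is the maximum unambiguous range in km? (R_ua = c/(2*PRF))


R_ua = 3e8 / (2 * 7023) = 21358.4 m = 21.4 km

21.4 km


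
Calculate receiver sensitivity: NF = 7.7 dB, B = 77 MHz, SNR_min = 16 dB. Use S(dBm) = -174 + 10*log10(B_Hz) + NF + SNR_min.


10*log10(77000000.0) = 78.86
S = -174 + 78.86 + 7.7 + 16 = -71.4 dBm

-71.4 dBm


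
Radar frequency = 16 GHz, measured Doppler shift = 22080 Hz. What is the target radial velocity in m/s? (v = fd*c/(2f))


v = 22080 * 3e8 / (2 * 16000000000.0) = 207.0 m/s

207.0 m/s


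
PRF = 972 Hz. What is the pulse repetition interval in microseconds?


PRI = 1/972 = 0.0010288066 s = 1028.8 us

1028.8 us


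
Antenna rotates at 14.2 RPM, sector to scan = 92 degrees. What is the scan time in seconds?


t = 92 / (14.2 * 360) * 60 = 1.08 s

1.08 s


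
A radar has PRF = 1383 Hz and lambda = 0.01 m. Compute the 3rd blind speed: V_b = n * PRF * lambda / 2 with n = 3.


V_blind = 3 * 1383 * 0.01 / 2 = 20.7 m/s

20.7 m/s


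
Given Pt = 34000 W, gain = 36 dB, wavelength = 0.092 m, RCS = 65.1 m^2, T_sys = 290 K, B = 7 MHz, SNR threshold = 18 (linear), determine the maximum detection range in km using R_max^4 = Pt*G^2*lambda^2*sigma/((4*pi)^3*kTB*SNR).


G_lin = 10^(36/10) = 3981.071706
R^4 = 34000 * 3981.071706^2 * 0.092^2 * 65.1 / ((4*pi)^3 * 1.38e-23 * 290 * 7000000.0 * 18)
R^4 = 2.96728e20 m^4
R_max = (2.96728e20)^(1/4) = 131247.1 m = 131.2 km

131.2 km


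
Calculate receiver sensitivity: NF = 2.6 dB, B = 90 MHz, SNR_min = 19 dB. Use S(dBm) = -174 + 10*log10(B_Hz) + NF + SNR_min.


10*log10(90000000.0) = 79.54
S = -174 + 79.54 + 2.6 + 19 = -72.9 dBm

-72.9 dBm


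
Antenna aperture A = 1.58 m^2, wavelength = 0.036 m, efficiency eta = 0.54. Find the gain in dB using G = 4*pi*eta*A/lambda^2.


G_linear = 4*pi*0.54*1.58/0.036^2 = 8272.86
G_dB = 10*log10(8272.86) = 39.2 dB

39.2 dB


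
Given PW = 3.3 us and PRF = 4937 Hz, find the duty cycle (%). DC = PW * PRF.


DC = 3.3e-6 * 4937 * 100 = 1.63%

1.63%


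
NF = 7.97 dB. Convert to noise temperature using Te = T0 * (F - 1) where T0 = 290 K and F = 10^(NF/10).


NF_lin = 10^(7.97/10) = 6.266139
Te = 290 * (6.266139 - 1) = 1527.2 K

1527.2 K


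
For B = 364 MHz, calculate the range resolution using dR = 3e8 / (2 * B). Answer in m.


dR = 3e8 / (2 * 364000000.0) = 0.41 m

0.41 m


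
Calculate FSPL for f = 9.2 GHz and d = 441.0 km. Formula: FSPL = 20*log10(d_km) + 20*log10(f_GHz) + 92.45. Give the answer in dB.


20*log10(441.0) = 52.89
20*log10(9.2) = 19.28
FSPL = 164.6 dB

164.6 dB


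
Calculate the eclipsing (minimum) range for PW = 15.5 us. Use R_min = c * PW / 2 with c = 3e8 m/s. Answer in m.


R_min = 3e8 * 15.5e-6 / 2 = 2325.0 m

2325.0 m


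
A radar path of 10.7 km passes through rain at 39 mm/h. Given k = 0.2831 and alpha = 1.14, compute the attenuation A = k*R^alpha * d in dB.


gamma = 0.2831 * 39^1.14 = 18.439686 dB/km
A = 18.439686 * 10.7 = 197.3 dB

197.3 dB


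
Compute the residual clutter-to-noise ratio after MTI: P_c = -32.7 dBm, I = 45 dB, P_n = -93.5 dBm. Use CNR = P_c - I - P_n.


CNR = -32.7 - 45 - (-93.5) = 15.8 dB

15.8 dB


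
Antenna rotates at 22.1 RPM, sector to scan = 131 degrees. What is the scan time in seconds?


t = 131 / (22.1 * 360) * 60 = 0.99 s

0.99 s


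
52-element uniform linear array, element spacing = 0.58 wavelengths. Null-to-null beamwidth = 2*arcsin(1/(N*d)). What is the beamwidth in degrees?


1/(N*d) = 1/(52*0.58) = 0.033156
BW = 2*arcsin(0.033156) = 3.8 degrees

3.8 degrees


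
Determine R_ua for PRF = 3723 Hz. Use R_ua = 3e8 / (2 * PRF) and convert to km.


R_ua = 3e8 / (2 * 3723) = 40290.1 m = 40.3 km

40.3 km


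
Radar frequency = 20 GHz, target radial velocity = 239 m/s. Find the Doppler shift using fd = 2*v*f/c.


fd = 2 * 239 * 20000000000.0 / 3e8 = 31866.7 Hz

31866.7 Hz


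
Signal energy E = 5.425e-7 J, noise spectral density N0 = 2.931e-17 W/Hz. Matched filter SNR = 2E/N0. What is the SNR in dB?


SNR_lin = 2 * 5.425e-7 / 2.931e-17 = 3.702e10
SNR_dB = 10*log10(3.702e10) = 105.7 dB

105.7 dB


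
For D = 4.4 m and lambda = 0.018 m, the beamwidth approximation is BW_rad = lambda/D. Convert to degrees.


BW_rad = 0.018 / 4.4 = 0.004091
BW_deg = 0.23 degrees

0.23 degrees


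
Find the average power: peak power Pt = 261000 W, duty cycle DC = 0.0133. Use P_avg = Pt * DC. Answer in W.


P_avg = 261000 * 0.0133 = 3471.3 W

3471.3 W


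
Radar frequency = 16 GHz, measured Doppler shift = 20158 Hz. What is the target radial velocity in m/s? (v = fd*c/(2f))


v = 20158 * 3e8 / (2 * 16000000000.0) = 189.0 m/s

189.0 m/s


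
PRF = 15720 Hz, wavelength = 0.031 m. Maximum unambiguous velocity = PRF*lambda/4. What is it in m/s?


V_ua = 15720 * 0.031 / 4 = 121.8 m/s

121.8 m/s


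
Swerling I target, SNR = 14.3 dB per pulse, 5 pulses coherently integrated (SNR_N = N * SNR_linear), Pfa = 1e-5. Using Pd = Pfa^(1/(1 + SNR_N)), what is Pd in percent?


SNR_lin = 10^(14.3/10) = 26.91535
SNR_N = 5 * 26.91535 = 134.57675
1/(1 + SNR_N) = 1/135.57675 = 0.0073759
Pd = (1e-5)^0.0073759 = 0.91859
Pd = 91.9%

91.9%


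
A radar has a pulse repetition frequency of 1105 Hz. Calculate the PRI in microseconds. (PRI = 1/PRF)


PRI = 1/1105 = 0.0009049774 s = 905.0 us

905.0 us


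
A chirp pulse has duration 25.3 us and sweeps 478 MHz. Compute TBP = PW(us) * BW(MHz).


TBP = 25.3 * 478 = 12093.4

12093.4


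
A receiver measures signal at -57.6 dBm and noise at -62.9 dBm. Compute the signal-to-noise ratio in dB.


SNR = -57.6 - (-62.9) = 5.3 dB

5.3 dB


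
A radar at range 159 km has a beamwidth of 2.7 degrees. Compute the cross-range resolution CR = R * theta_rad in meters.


BW_rad = 0.04712389
CR = 159000 * 0.04712389 = 7492.7 m

7492.7 m


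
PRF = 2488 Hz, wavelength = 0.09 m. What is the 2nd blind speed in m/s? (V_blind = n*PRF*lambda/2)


V_blind = 2 * 2488 * 0.09 / 2 = 223.9 m/s

223.9 m/s


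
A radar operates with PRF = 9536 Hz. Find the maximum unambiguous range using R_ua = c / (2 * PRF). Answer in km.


R_ua = 3e8 / (2 * 9536) = 15729.9 m = 15.7 km

15.7 km


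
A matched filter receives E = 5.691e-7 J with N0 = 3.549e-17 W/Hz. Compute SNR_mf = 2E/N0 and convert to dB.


SNR_lin = 2 * 5.691e-7 / 3.549e-17 = 3.207e10
SNR_dB = 10*log10(3.207e10) = 105.1 dB

105.1 dB


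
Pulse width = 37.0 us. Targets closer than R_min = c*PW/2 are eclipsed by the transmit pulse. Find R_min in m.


R_min = 3e8 * 37.0e-6 / 2 = 5550.0 m

5550.0 m


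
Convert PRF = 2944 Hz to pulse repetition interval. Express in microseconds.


PRI = 1/2944 = 0.0003396739 s = 339.7 us

339.7 us


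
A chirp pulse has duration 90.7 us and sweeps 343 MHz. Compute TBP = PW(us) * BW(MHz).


TBP = 90.7 * 343 = 31110.1

31110.1


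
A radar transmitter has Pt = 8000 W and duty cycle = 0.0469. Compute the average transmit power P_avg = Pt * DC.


P_avg = 8000 * 0.0469 = 375.2 W

375.2 W


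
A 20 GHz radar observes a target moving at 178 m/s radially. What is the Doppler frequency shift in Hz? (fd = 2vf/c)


fd = 2 * 178 * 20000000000.0 / 3e8 = 23733.3 Hz

23733.3 Hz


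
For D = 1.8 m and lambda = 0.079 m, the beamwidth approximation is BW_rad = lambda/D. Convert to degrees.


BW_rad = 0.079 / 1.8 = 0.043889
BW_deg = 2.51 degrees

2.51 degrees


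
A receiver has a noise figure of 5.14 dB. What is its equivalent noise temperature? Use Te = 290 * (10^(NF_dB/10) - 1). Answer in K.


NF_lin = 10^(5.14/10) = 3.265878
Te = 290 * (3.265878 - 1) = 657.1 K

657.1 K


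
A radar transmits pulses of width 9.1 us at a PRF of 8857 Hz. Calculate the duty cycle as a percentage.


DC = 9.1e-6 * 8857 * 100 = 8.06%

8.06%


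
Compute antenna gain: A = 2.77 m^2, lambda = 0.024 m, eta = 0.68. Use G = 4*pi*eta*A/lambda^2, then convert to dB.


G_linear = 4*pi*0.68*2.77/0.024^2 = 41093.78
G_dB = 10*log10(41093.78) = 46.1 dB

46.1 dB


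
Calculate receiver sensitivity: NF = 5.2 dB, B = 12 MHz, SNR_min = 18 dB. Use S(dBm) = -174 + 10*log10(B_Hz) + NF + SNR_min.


10*log10(12000000.0) = 70.79
S = -174 + 70.79 + 5.2 + 18 = -80.0 dBm

-80.0 dBm


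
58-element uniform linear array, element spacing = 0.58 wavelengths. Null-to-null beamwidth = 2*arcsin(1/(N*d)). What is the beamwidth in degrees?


1/(N*d) = 1/(58*0.58) = 0.029727
BW = 2*arcsin(0.029727) = 3.4 degrees

3.4 degrees


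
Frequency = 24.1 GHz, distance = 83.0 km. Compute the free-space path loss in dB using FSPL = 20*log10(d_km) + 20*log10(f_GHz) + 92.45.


20*log10(83.0) = 38.38
20*log10(24.1) = 27.64
FSPL = 158.5 dB

158.5 dB


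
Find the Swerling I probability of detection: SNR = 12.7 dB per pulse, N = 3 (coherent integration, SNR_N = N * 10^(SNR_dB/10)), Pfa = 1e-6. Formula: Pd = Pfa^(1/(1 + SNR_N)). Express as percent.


SNR_lin = 10^(12.7/10) = 18.62087
SNR_N = 3 * 18.62087 = 55.86261
1/(1 + SNR_N) = 1/56.86261 = 0.0175862
Pd = (1e-6)^0.0175862 = 0.7843
Pd = 78.4%

78.4%


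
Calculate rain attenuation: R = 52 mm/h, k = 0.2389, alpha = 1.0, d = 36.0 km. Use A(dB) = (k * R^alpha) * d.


gamma = 0.2389 * 52^1.0 = 12.4228 dB/km
A = 12.4228 * 36.0 = 447.22 dB

447.22 dB


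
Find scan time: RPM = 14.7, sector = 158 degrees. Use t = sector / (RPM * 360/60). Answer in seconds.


t = 158 / (14.7 * 360) * 60 = 1.79 s

1.79 s


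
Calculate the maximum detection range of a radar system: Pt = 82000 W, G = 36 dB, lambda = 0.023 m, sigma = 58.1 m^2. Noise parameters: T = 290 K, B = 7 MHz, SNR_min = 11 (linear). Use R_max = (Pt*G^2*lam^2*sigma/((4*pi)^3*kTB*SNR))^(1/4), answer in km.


G_lin = 10^(36/10) = 3981.071706
R^4 = 82000 * 3981.071706^2 * 0.023^2 * 58.1 / ((4*pi)^3 * 1.38e-23 * 290 * 7000000.0 * 11)
R^4 = 6.53203e19 m^4
R_max = (6.53203e19)^(1/4) = 89900.5 m = 89.9 km

89.9 km


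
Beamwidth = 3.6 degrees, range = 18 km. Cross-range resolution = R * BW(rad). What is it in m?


BW_rad = 0.062831853
CR = 18000 * 0.062831853 = 1131.0 m

1131.0 m


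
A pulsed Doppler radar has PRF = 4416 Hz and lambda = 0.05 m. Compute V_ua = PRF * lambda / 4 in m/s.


V_ua = 4416 * 0.05 / 4 = 55.2 m/s

55.2 m/s


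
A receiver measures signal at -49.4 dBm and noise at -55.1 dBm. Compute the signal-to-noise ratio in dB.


SNR = -49.4 - (-55.1) = 5.7 dB

5.7 dB


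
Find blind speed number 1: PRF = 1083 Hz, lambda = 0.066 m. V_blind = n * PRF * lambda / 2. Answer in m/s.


V_blind = 1 * 1083 * 0.066 / 2 = 35.7 m/s

35.7 m/s


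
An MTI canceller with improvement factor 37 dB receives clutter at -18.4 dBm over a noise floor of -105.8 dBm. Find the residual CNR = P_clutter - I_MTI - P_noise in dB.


CNR = -18.4 - 37 - (-105.8) = 50.4 dB

50.4 dB


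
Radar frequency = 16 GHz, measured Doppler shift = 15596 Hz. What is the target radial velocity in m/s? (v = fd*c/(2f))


v = 15596 * 3e8 / (2 * 16000000000.0) = 146.2 m/s

146.2 m/s


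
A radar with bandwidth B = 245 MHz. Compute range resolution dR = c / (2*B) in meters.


dR = 3e8 / (2 * 245000000.0) = 0.61 m

0.61 m


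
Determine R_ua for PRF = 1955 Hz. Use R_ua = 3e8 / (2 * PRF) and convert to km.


R_ua = 3e8 / (2 * 1955) = 76726.3 m = 76.7 km

76.7 km


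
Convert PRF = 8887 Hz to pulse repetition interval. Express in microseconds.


PRI = 1/8887 = 0.0001125239 s = 112.5 us

112.5 us


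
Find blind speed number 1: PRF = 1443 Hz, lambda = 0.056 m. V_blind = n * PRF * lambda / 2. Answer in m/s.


V_blind = 1 * 1443 * 0.056 / 2 = 40.4 m/s

40.4 m/s


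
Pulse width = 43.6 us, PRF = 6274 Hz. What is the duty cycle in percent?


DC = 43.6e-6 * 6274 * 100 = 27.35%

27.35%


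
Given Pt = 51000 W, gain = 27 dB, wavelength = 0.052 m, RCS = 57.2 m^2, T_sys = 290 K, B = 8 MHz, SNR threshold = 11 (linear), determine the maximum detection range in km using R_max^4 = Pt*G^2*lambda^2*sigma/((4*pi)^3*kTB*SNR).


G_lin = 10^(27/10) = 501.187234
R^4 = 51000 * 501.187234^2 * 0.052^2 * 57.2 / ((4*pi)^3 * 1.38e-23 * 290 * 8000000.0 * 11)
R^4 = 2.8352e18 m^4
R_max = (2.8352e18)^(1/4) = 41034.2 m = 41.0 km

41.0 km


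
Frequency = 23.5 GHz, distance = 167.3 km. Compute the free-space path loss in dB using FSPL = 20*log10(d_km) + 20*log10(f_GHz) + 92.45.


20*log10(167.3) = 44.47
20*log10(23.5) = 27.42
FSPL = 164.3 dB

164.3 dB


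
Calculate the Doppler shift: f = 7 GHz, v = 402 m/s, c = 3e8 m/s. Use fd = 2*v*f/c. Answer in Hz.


fd = 2 * 402 * 7000000000.0 / 3e8 = 18760.0 Hz

18760.0 Hz


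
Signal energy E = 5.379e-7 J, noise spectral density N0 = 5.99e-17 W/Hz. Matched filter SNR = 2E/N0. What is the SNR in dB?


SNR_lin = 2 * 5.379e-7 / 5.99e-17 = 1.796e10
SNR_dB = 10*log10(1.796e10) = 102.5 dB

102.5 dB


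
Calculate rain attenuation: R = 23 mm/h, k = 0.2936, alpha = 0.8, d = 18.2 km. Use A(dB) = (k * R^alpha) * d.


gamma = 0.2936 * 23^0.8 = 3.606935 dB/km
A = 3.606935 * 18.2 = 65.65 dB

65.65 dB


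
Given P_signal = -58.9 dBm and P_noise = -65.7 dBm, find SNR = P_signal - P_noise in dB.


SNR = -58.9 - (-65.7) = 6.8 dB

6.8 dB


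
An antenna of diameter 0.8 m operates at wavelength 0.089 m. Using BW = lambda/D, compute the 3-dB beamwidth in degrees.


BW_rad = 0.089 / 0.8 = 0.11125
BW_deg = 6.37 degrees

6.37 degrees


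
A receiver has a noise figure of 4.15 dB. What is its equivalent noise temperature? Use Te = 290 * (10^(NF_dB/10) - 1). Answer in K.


NF_lin = 10^(4.15/10) = 2.60016
Te = 290 * (2.60016 - 1) = 464.0 K

464.0 K


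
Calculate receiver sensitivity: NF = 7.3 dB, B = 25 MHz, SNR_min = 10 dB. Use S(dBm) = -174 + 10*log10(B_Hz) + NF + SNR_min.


10*log10(25000000.0) = 73.98
S = -174 + 73.98 + 7.3 + 10 = -82.7 dBm

-82.7 dBm


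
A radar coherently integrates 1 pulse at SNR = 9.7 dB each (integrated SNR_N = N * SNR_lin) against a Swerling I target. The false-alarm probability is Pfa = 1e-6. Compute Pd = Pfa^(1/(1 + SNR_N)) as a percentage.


SNR_lin = 10^(9.7/10) = 9.33254
SNR_N = 1 * 9.33254 = 9.33254
1/(1 + SNR_N) = 1/10.33254 = 0.0967816
Pd = (1e-6)^0.0967816 = 0.26261
Pd = 26.3%

26.3%


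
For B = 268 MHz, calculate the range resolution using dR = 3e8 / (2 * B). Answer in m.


dR = 3e8 / (2 * 268000000.0) = 0.56 m

0.56 m


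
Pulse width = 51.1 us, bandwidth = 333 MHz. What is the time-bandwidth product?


TBP = 51.1 * 333 = 17016.3

17016.3


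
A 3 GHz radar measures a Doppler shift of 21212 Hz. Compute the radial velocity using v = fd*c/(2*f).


v = 21212 * 3e8 / (2 * 3000000000.0) = 1060.6 m/s

1060.6 m/s


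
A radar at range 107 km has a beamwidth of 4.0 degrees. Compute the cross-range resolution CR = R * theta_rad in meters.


BW_rad = 0.06981317
CR = 107000 * 0.06981317 = 7470.0 m

7470.0 m


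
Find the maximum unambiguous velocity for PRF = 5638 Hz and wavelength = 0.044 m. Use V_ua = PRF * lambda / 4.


V_ua = 5638 * 0.044 / 4 = 62.0 m/s

62.0 m/s


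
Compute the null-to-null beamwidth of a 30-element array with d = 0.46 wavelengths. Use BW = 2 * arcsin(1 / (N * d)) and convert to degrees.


1/(N*d) = 1/(30*0.46) = 0.072464
BW = 2*arcsin(0.072464) = 8.3 degrees

8.3 degrees


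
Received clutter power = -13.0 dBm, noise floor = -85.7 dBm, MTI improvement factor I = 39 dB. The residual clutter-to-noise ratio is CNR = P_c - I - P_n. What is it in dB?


CNR = -13.0 - 39 - (-85.7) = 33.7 dB

33.7 dB


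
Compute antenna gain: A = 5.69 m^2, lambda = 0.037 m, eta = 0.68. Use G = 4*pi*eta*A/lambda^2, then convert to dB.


G_linear = 4*pi*0.68*5.69/0.037^2 = 35516.29
G_dB = 10*log10(35516.29) = 45.5 dB

45.5 dB


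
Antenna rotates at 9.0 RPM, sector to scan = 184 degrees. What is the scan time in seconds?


t = 184 / (9.0 * 360) * 60 = 3.41 s

3.41 s


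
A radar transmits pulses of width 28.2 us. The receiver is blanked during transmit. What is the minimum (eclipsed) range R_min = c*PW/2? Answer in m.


R_min = 3e8 * 28.2e-6 / 2 = 4230.0 m

4230.0 m


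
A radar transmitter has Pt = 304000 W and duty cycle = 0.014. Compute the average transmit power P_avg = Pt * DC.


P_avg = 304000 * 0.014 = 4256.0 W

4256.0 W


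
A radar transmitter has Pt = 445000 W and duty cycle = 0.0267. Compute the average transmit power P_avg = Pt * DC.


P_avg = 445000 * 0.0267 = 11881.5 W

11881.5 W
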